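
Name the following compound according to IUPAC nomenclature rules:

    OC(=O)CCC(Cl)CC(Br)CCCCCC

6-bromo-4-chlorododecanoic acid

Counting along the main chain through the –COOH group gives 12 carbons: the parent is dodecane.
The principal characteristic group is a carboxylic acid (terminal –COOH), named with the suffix -oic acid.
Number the chain so that the carboxylic acid carbon is C-1 by definition.
With this numbering: a bromo group at C-6; a chloro group at C-4.
Substituent prefixes are cited in alphabetical order (multiplying prefixes like di-/tri- are ignored for ordering).
Putting it together: 6-bromo-4-chlorododecanoic acid.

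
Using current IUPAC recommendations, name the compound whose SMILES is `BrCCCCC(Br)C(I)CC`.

1,5-dibromo-6-iodooctane

The longest carbon chain is 8 atoms: the parent is octane.
The numbering direction is chosen so that the substituent locant set {1,5,6} is lower than {3,4,8} at the first point of difference.
With this numbering: bromo groups at C-1 and C-5; an iodo group at C-6.
Substituent prefixes are cited in alphabetical order (multiplying prefixes like di-/tri- are ignored for ordering).
Putting it together: 1,5-dibromo-6-iodooctane.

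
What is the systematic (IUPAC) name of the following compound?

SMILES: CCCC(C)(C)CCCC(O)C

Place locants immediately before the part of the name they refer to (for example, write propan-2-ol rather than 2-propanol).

Counting along the main chain through the –OH group gives 9 carbons: the parent is nonane.
An alcohol (–OH) is the principal characteristic group, giving the suffix -ol.
The numbering direction is chosen so that numbering from this end puts the hydroxyl group at C-2 rather than C-8.
That gives the hydroxyl at C-2; two methyl groups at C-6.
Assembling the pieces gives 6,6-dimethylnonan-2-ol.

6,6-dimethylnonan-2-ol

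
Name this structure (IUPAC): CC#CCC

pent-2-yne

The longest chain bearing the multiple bond is 5 carbons long (pentane).
There is one C≡C triple bond, indicated by the ending -yne.
The numbering direction is chosen so that numbering from this end puts the triple bond at C-2 rather than C-3.
That gives the triple bond between C-2 and C-3.
Putting it together: pent-2-yne.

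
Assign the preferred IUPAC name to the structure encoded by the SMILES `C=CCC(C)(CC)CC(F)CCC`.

The longest carbon chain that includes the multiple bond has 9 carbons, so the parent hydride is nonane.
The chain contains a C=C double bond, so the unsaturation ending is -ene.
Number the chain so that numbering from this end puts the double bond at C-1 rather than C-8.
With this numbering: the double bond between C-1 and C-2; an ethyl group at C-4; a fluoro group at C-6; a methyl group at C-4.
Prefixes are listed alphabetically: ethyl, fluoro, methyl.
Putting it together: 4-ethyl-6-fluoro-4-methylnon-1-ene.

4-ethyl-6-fluoro-4-methylnon-1-ene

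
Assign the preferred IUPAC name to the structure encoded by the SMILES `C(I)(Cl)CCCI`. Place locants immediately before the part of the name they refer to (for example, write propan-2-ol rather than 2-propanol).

1-chloro-1,4-diiodobutane

The longest carbon chain is 4 atoms: the parent is butane.
The numbering direction is chosen so that the substituent locant set {1,1,4} is lower than {1,4,4} at the first point of difference.
This places a chloro group at C-1; iodo groups at C-1 and C-4.
Substituent prefixes are cited in alphabetical order (multiplying prefixes like di-/tri- are ignored for ordering).
Putting it together: 1-chloro-1,4-diiodobutane.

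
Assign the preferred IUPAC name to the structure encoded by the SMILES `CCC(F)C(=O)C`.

Counting along the main chain through the carbonyl gives 5 carbons: the parent is pentane.
A ketone (C=O on an internal carbon) is the principal characteristic group, giving the suffix -one.
Number the chain so that numbering from this end puts the carbonyl group at C-2 rather than C-4.
That gives the carbonyl at C-2; a fluoro group at C-3.
Putting it together: 3-fluoropentan-2-one.

3-fluoropentan-2-one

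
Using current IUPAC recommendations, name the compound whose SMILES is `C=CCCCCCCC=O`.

non-8-enal

The longest carbon chain that includes the –CHO group and the multiple bond has 9 carbons, so the parent hydride is nonane.
An aldehyde (terminal –CHO) is the principal characteristic group, giving the suffix -al.
A C=C double bond in the chain gives the infix -ene-.
Choose the numbering such that the aldehyde carbon is C-1 by definition.
That gives the double bond between C-8 and C-9.
The name is non-8-enal.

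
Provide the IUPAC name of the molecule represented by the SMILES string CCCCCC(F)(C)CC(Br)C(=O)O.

The longest carbon chain that includes the –COOH group has 9 carbons, so the parent hydride is nonane.
The principal characteristic group is a carboxylic acid (terminal –COOH), named with the suffix -oic acid.
Choose the numbering such that the carboxylic acid carbon is C-1 by definition.
That gives a bromo group at C-2; a fluoro group at C-4; a methyl group at C-4.
Substituent prefixes are cited in alphabetical order (multiplying prefixes like di-/tri- are ignored for ordering).
Assembling the pieces gives 2-bromo-4-fluoro-4-methylnonanoic acid.

2-bromo-4-fluoro-4-methylnonanoic acid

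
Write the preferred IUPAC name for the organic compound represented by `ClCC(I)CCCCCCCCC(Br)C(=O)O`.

The longest carbon chain that includes the –COOH group has 12 carbons, so the parent hydride is dodecane.
A carboxylic acid (terminal –COOH) is the principal characteristic group, giving the suffix -oic acid.
Choose the numbering such that the carboxylic acid carbon is C-1 by definition.
That gives a bromo group at C-2; a chloro group at C-12; an iodo group at C-11.
Prefixes are listed alphabetically: bromo, chloro, iodo.
Putting it together: 2-bromo-12-chloro-11-iodododecanoic acid.

2-bromo-12-chloro-11-iodododecanoic acid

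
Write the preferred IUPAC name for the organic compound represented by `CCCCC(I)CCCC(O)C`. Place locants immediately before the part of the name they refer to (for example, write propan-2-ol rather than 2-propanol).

The longest chain bearing the –OH group is 10 carbons long (decane).
The highest-priority functional group is an alcohol (–OH), so the name ends in -ol.
Choose the numbering such that numbering from this end puts the hydroxyl group at C-2 rather than C-9.
This places the hydroxyl at C-2; an iodo group at C-6.
Putting it together: 6-iododecan-2-ol.

6-iododecan-2-ol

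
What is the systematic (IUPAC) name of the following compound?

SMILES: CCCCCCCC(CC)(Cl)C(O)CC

The longest chain bearing the –OH group is 11 carbons long (undecane).
The highest-priority functional group is an alcohol (–OH), so the name ends in -ol.
Choose the numbering such that numbering from this end puts the hydroxyl group at C-3 rather than C-9.
With this numbering: the hydroxyl at C-3; a chloro group at C-4; an ethyl group at C-4.
Prefixes are listed alphabetically: chloro, ethyl.
Assembling the pieces gives 4-chloro-4-ethylundecan-3-ol.

4-chloro-4-ethylundecan-3-ol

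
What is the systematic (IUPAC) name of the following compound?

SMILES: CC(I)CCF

The longest continuous carbon chain has 4 atoms, so the parent hydride is butane.
Choose the numbering such that the substituent locant set {1,3} is lower than {2,4} at the first point of difference.
That gives a fluoro group at C-1; an iodo group at C-3.
Substituent prefixes are cited in alphabetical order (multiplying prefixes like di-/tri- are ignored for ordering).
The name is 1-fluoro-3-iodobutane.

1-fluoro-3-iodobutane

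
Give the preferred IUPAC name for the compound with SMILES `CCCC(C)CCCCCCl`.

1-chloro-6-methylnonane

The longest carbon chain is 9 atoms: the parent is nonane.
The numbering direction is chosen so that the substituent locant set {1,6} is lower than {4,9} at the first point of difference.
That gives a chloro group at C-1; a methyl group at C-6.
Substituent prefixes are cited in alphabetical order (multiplying prefixes like di-/tri- are ignored for ordering).
Putting it together: 1-chloro-6-methylnonane.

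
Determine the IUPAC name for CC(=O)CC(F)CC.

4-fluorohexan-2-one

Counting along the main chain through the carbonyl gives 6 carbons: the parent is hexane.
The principal characteristic group is a ketone (C=O on an internal carbon), named with the suffix -one.
The numbering direction is chosen so that numbering from this end puts the carbonyl group at C-2 rather than C-5.
That gives the carbonyl at C-2; a fluoro group at C-4.
Putting it together: 4-fluorohexan-2-one.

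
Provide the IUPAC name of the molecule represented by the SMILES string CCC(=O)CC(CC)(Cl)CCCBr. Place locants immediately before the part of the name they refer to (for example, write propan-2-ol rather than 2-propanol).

Counting along the main chain through the carbonyl gives 8 carbons: the parent is octane.
The highest-priority functional group is a ketone (C=O on an internal carbon), so the name ends in -one.
Number the chain so that numbering from this end puts the carbonyl group at C-3 rather than C-6.
This places the carbonyl at C-3; a bromo group at C-8; a chloro group at C-5; an ethyl group at C-5.
Prefixes are listed alphabetically: bromo, chloro, ethyl.
Assembling the pieces gives 8-bromo-5-chloro-5-ethyloctan-3-one.

8-bromo-5-chloro-5-ethyloctan-3-one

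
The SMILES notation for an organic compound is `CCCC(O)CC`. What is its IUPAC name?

Counting along the main chain through the –OH group gives 6 carbons: the parent is hexane.
An alcohol (–OH) is the principal characteristic group, giving the suffix -ol.
Choose the numbering such that numbering from this end puts the hydroxyl group at C-3 rather than C-4.
With this numbering: the hydroxyl at C-3.
Putting it together: hexan-3-ol.

hexan-3-ol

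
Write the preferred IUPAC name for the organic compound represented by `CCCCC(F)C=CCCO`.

5-fluoronon-3-en-1-ol

Counting along the main chain through the –OH group and the multiple bond gives 9 carbons: the parent is nonane.
An alcohol (–OH) is the principal characteristic group, giving the suffix -ol.
The chain contains a C=C double bond, so the unsaturation ending is -ene.
The numbering direction is chosen so that numbering from this end puts the hydroxyl group at C-1 rather than C-9.
With this numbering: the hydroxyl at C-1; the double bond between C-3 and C-4; a fluoro group at C-5.
Assembling the pieces gives 5-fluoronon-3-en-1-ol.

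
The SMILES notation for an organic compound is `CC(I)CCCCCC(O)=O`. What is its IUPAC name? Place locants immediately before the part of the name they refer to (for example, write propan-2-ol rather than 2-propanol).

7-iodooctanoic acid

Counting along the main chain through the –COOH group gives 8 carbons: the parent is octane.
The principal characteristic group is a carboxylic acid (terminal –COOH), named with the suffix -oic acid.
Choose the numbering such that the carboxylic acid carbon is C-1 by definition.
This places an iodo group at C-7.
Putting it together: 7-iodooctanoic acid.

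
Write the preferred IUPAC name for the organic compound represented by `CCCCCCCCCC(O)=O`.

Counting along the main chain through the –COOH group gives 10 carbons: the parent is decane.
The principal characteristic group is a carboxylic acid (terminal –COOH), named with the suffix -oic acid.
Choose the numbering such that the carboxylic acid carbon is C-1 by definition.
Putting it together: decanoic acid.

decanoic acid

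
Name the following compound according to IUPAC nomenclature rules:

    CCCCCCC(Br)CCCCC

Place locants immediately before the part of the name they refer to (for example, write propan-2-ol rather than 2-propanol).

The parent chain contains 12 carbons (dodecane).
Number the chain so that the substituent locant set {6} is lower than {7} at the first point of difference.
With this numbering: a bromo group at C-6.
Putting it together: 6-bromododecane.

6-bromododecane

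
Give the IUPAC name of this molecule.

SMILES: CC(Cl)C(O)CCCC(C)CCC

The longest chain bearing the –OH group is 10 carbons long (decane).
The highest-priority functional group is an alcohol (–OH), so the name ends in -ol.
The numbering direction is chosen so that numbering from this end puts the hydroxyl group at C-3 rather than C-8.
That gives the hydroxyl at C-3; a chloro group at C-2; a methyl group at C-7.
The substituents are ordered alphabetically, ignoring any di-/tri- multipliers.
Assembling the pieces gives 2-chloro-7-methyldecan-3-ol.

2-chloro-7-methyldecan-3-ol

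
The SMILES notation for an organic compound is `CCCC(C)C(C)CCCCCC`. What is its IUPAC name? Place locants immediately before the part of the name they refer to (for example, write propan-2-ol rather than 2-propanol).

The parent chain contains 11 carbons (undecane).
Choose the numbering such that the substituent locant set {4,5} is lower than {7,8} at the first point of difference.
That gives methyl groups at C-4 and C-5.
The name is 4,5-dimethylundecane.

4,5-dimethylundecane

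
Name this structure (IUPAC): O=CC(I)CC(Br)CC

Counting along the main chain through the –CHO group gives 6 carbons: the parent is hexane.
The principal characteristic group is an aldehyde (terminal –CHO), named with the suffix -al.
Number the chain so that the aldehyde carbon is C-1 by definition.
That gives a bromo group at C-4; an iodo group at C-2.
Substituent prefixes are cited in alphabetical order (multiplying prefixes like di-/tri- are ignored for ordering).
Assembling the pieces gives 4-bromo-2-iodohexanal.

4-bromo-2-iodohexanal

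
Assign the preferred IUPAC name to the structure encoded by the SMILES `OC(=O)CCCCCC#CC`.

Counting along the main chain through the –COOH group and the multiple bond gives 9 carbons: the parent is nonane.
A carboxylic acid (terminal –COOH) is the principal characteristic group, giving the suffix -oic acid.
There is one C≡C triple bond, indicated by the ending -yne.
Choose the numbering such that the carboxylic acid carbon is C-1 by definition.
This places the triple bond between C-7 and C-8.
Putting it together: non-7-ynoic acid.

non-7-ynoic acid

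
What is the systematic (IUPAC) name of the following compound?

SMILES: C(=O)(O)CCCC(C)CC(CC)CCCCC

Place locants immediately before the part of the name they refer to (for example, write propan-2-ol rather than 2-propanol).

7-ethyl-5-methyldodecanoic acid

The longest chain bearing the –COOH group is 12 carbons long (dodecane).
The highest-priority functional group is a carboxylic acid (terminal –COOH), so the name ends in -oic acid.
The numbering direction is chosen so that the carboxylic acid carbon is C-1 by definition.
This places an ethyl group at C-7; a methyl group at C-5.
Substituent prefixes are cited in alphabetical order (multiplying prefixes like di-/tri- are ignored for ordering).
The name is 7-ethyl-5-methyldodecanoic acid.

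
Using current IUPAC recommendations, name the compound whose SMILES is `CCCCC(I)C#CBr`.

1-bromo-3-iodohept-1-yne

Counting along the main chain through the multiple bond gives 7 carbons: the parent is heptane.
The chain contains a C≡C triple bond, so the unsaturation ending is -yne.
Choose the numbering such that numbering from this end puts the triple bond at C-1 rather than C-6.
That gives the triple bond between C-1 and C-2; a bromo group at C-1; an iodo group at C-3.
Prefixes are listed alphabetically: bromo, iodo.
Putting it together: 1-bromo-3-iodohept-1-yne.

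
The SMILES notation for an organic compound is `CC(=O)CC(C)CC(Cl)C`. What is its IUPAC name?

The longest carbon chain that includes the carbonyl has 7 carbons, so the parent hydride is heptane.
A ketone (C=O on an internal carbon) is the principal characteristic group, giving the suffix -one.
Number the chain so that numbering from this end puts the carbonyl group at C-2 rather than C-6.
With this numbering: the carbonyl at C-2; a chloro group at C-6; a methyl group at C-4.
Substituent prefixes are cited in alphabetical order (multiplying prefixes like di-/tri- are ignored for ordering).
Putting it together: 6-chloro-4-methylheptan-2-one.

6-chloro-4-methylheptan-2-one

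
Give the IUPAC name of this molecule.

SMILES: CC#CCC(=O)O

pent-3-ynoic acid

The longest chain bearing the –COOH group and the multiple bond is 5 carbons long (pentane).
The principal characteristic group is a carboxylic acid (terminal –COOH), named with the suffix -oic acid.
The chain contains a C≡C triple bond, so the unsaturation ending is -yne.
Choose the numbering such that the carboxylic acid carbon is C-1 by definition.
That gives the triple bond between C-3 and C-4.
The name is pent-3-ynoic acid.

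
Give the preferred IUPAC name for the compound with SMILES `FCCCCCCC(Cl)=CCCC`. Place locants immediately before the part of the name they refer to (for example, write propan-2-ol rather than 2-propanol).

The longest chain bearing the multiple bond is 11 carbons long (undecane).
A C=C double bond in the chain gives the infix -ene-.
The numbering direction is chosen so that numbering from this end puts the double bond at C-4 rather than C-7.
That gives the double bond between C-4 and C-5; a chloro group at C-5; a fluoro group at C-11.
Prefixes are listed alphabetically: chloro, fluoro.
The name is 5-chloro-11-fluoroundec-4-ene.

5-chloro-11-fluoroundec-4-ene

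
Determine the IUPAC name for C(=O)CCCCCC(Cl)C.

7-chlorooctanal

The longest carbon chain that includes the –CHO group has 8 carbons, so the parent hydride is octane.
The principal characteristic group is an aldehyde (terminal –CHO), named with the suffix -al.
Number the chain so that the aldehyde carbon is C-1 by definition.
With this numbering: a chloro group at C-7.
The name is 7-chlorooctanal.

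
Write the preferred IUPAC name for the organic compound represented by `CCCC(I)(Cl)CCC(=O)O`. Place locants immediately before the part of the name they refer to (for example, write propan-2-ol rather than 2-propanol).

The longest carbon chain that includes the –COOH group has 7 carbons, so the parent hydride is heptane.
A carboxylic acid (terminal –COOH) is the principal characteristic group, giving the suffix -oic acid.
The numbering direction is chosen so that the carboxylic acid carbon is C-1 by definition.
That gives a chloro group at C-4; an iodo group at C-4.
Prefixes are listed alphabetically: chloro, iodo.
Putting it together: 4-chloro-4-iodoheptanoic acid.

4-chloro-4-iodoheptanoic acid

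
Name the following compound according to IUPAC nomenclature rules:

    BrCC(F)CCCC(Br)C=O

The longest chain bearing the –CHO group is 7 carbons long (heptane).
The principal characteristic group is an aldehyde (terminal –CHO), named with the suffix -al.
Number the chain so that the aldehyde carbon is C-1 by definition.
This places bromo groups at C-2 and C-7; a fluoro group at C-6.
The substituents are ordered alphabetically, ignoring any di-/tri- multipliers.
Putting it together: 2,7-dibromo-6-fluoroheptanal.

2,7-dibromo-6-fluoroheptanal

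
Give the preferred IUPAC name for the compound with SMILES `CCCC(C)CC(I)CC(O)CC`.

The longest carbon chain that includes the –OH group has 10 carbons, so the parent hydride is decane.
The highest-priority functional group is an alcohol (–OH), so the name ends in -ol.
Number the chain so that numbering from this end puts the hydroxyl group at C-3 rather than C-8.
This places the hydroxyl at C-3; an iodo group at C-5; a methyl group at C-7.
Prefixes are listed alphabetically: iodo, methyl.
Assembling the pieces gives 5-iodo-7-methyldecan-3-ol.

5-iodo-7-methyldecan-3-ol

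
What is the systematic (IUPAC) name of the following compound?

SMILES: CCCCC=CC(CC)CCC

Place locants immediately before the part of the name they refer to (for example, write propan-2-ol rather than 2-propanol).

The longest carbon chain that includes the multiple bond has 10 carbons, so the parent hydride is decane.
The chain contains a C=C double bond, so the unsaturation ending is -ene.
Choose the numbering such that the substituent locant set {4} is lower than {7} at the first point of difference.
With this numbering: the double bond between C-5 and C-6; an ethyl group at C-4.
Assembling the pieces gives 4-ethyldec-5-ene.

4-ethyldec-5-ene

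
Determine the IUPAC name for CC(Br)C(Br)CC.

The longest continuous carbon chain has 5 atoms, so the parent hydride is pentane.
The numbering direction is chosen so that the substituent locant set {2,3} is lower than {3,4} at the first point of difference.
This places bromo groups at C-2 and C-3.
The name is 2,3-dibromopentane.

2,3-dibromopentane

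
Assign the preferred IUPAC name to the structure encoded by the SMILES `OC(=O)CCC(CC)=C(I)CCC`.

4-ethyl-5-iodooct-4-enoic acid

The longest chain bearing the –COOH group and the multiple bond is 8 carbons long (octane).
A carboxylic acid (terminal –COOH) is the principal characteristic group, giving the suffix -oic acid.
The chain contains a C=C double bond, so the unsaturation ending is -ene.
Number the chain so that the carboxylic acid carbon is C-1 by definition.
This places the double bond between C-4 and C-5; an ethyl group at C-4; an iodo group at C-5.
The substituents are ordered alphabetically, ignoring any di-/tri- multipliers.
The name is 4-ethyl-5-iodooct-4-enoic acid.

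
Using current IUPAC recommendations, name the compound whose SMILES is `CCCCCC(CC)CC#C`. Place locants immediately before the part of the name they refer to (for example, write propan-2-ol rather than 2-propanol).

The longest chain bearing the multiple bond is 9 carbons long (nonane).
There is one C≡C triple bond, indicated by the ending -yne.
The numbering direction is chosen so that numbering from this end puts the triple bond at C-1 rather than C-8.
That gives the triple bond between C-1 and C-2; an ethyl group at C-4.
Putting it together: 4-ethylnon-1-yne.

4-ethylnon-1-yne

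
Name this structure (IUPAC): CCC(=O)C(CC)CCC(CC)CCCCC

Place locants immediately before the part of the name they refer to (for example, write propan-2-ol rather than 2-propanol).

The longest chain bearing the carbonyl is 12 carbons long (dodecane).
A ketone (C=O on an internal carbon) is the principal characteristic group, giving the suffix -one.
Number the chain so that numbering from this end puts the carbonyl group at C-3 rather than C-10.
With this numbering: the carbonyl at C-3; ethyl groups at C-4 and C-7.
Putting it together: 4,7-diethyldodecan-3-one.

4,7-diethyldodecan-3-one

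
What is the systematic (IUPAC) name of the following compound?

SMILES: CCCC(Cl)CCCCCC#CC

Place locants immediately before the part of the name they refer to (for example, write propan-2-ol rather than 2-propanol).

The longest chain bearing the multiple bond is 12 carbons long (dodecane).
There is one C≡C triple bond, indicated by the ending -yne.
Number the chain so that numbering from this end puts the triple bond at C-2 rather than C-10.
That gives the triple bond between C-2 and C-3; a chloro group at C-9.
Assembling the pieces gives 9-chlorododec-2-yne.

9-chlorododec-2-yne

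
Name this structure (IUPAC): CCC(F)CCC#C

The longest chain bearing the multiple bond is 7 carbons long (heptane).
A C≡C triple bond in the chain gives the infix -yne-.
Choose the numbering such that numbering from this end puts the triple bond at C-1 rather than C-6.
That gives the triple bond between C-1 and C-2; a fluoro group at C-5.
Assembling the pieces gives 5-fluorohept-1-yne.

5-fluorohept-1-yne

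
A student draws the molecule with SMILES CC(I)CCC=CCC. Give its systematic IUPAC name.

7-iodooct-3-ene

The longest carbon chain that includes the multiple bond has 8 carbons, so the parent hydride is octane.
A C=C double bond in the chain gives the infix -ene-.
Choose the numbering such that numbering from this end puts the double bond at C-3 rather than C-5.
That gives the double bond between C-3 and C-4; an iodo group at C-7.
Assembling the pieces gives 7-iodooct-3-ene.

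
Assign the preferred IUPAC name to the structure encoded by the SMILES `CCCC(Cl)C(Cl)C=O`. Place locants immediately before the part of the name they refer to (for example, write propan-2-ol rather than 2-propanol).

Counting along the main chain through the –CHO group gives 6 carbons: the parent is hexane.
An aldehyde (terminal –CHO) is the principal characteristic group, giving the suffix -al.
The numbering direction is chosen so that the aldehyde carbon is C-1 by definition.
That gives chloro groups at C-2 and C-3.
Assembling the pieces gives 2,3-dichlorohexanal.

2,3-dichlorohexanal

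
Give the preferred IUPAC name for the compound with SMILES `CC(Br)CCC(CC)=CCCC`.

Counting along the main chain through the multiple bond gives 9 carbons: the parent is nonane.
A C=C double bond in the chain gives the infix -ene-.
The numbering direction is chosen so that numbering from this end puts the double bond at C-4 rather than C-5.
With this numbering: the double bond between C-4 and C-5; a bromo group at C-8; an ethyl group at C-5.
The substituents are ordered alphabetically, ignoring any di-/tri- multipliers.
The name is 8-bromo-5-ethylnon-4-ene.

8-bromo-5-ethylnon-4-ene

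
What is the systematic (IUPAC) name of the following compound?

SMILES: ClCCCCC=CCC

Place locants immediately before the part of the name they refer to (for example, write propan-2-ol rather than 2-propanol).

8-chlorooct-3-ene

Counting along the main chain through the multiple bond gives 8 carbons: the parent is octane.
A C=C double bond in the chain gives the infix -ene-.
Choose the numbering such that numbering from this end puts the double bond at C-3 rather than C-5.
That gives the double bond between C-3 and C-4; a chloro group at C-8.
Assembling the pieces gives 8-chlorooct-3-ene.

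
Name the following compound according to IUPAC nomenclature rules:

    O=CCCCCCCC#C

The longest chain bearing the –CHO group and the multiple bond is 9 carbons long (nonane).
The highest-priority functional group is an aldehyde (terminal –CHO), so the name ends in -al.
A C≡C triple bond in the chain gives the infix -yne-.
Choose the numbering such that the aldehyde carbon is C-1 by definition.
This places the triple bond between C-8 and C-9.
The name is non-8-ynal.

non-8-ynal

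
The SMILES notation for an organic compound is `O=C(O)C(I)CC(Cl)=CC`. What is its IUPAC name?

4-chloro-2-iodohex-4-enoic acid

The longest chain bearing the –COOH group and the multiple bond is 6 carbons long (hexane).
A carboxylic acid (terminal –COOH) is the principal characteristic group, giving the suffix -oic acid.
There is one C=C double bond, indicated by the ending -ene.
Choose the numbering such that the carboxylic acid carbon is C-1 by definition.
That gives the double bond between C-4 and C-5; a chloro group at C-4; an iodo group at C-2.
Substituent prefixes are cited in alphabetical order (multiplying prefixes like di-/tri- are ignored for ordering).
Assembling the pieces gives 4-chloro-2-iodohex-4-enoic acid.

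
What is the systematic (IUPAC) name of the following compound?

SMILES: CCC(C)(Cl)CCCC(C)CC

The parent chain contains 9 carbons (nonane).
Choose the numbering such that the substituent locant set {3,3,7} is lower than {3,7,7} at the first point of difference.
This places a chloro group at C-3; methyl groups at C-3 and C-7.
Prefixes are listed alphabetically: chloro, methyl.
The name is 3-chloro-3,7-dimethylnonane.

3-chloro-3,7-dimethylnonane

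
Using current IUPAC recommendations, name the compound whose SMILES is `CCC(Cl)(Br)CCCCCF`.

The parent chain contains 8 carbons (octane).
Choose the numbering such that the substituent locant set {1,6,6} is lower than {3,3,8} at the first point of difference.
With this numbering: a bromo group at C-6; a chloro group at C-6; a fluoro group at C-1.
The substituents are ordered alphabetically, ignoring any di-/tri- multipliers.
Assembling the pieces gives 6-bromo-6-chloro-1-fluorooctane.

6-bromo-6-chloro-1-fluorooctane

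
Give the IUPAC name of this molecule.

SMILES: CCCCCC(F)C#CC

The longest carbon chain that includes the multiple bond has 9 carbons, so the parent hydride is nonane.
There is one C≡C triple bond, indicated by the ending -yne.
The numbering direction is chosen so that numbering from this end puts the triple bond at C-2 rather than C-7.
That gives the triple bond between C-2 and C-3; a fluoro group at C-4.
The name is 4-fluoronon-2-yne.

4-fluoronon-2-yne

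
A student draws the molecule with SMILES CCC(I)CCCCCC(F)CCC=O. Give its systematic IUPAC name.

Counting along the main chain through the –CHO group gives 12 carbons: the parent is dodecane.
The principal characteristic group is an aldehyde (terminal –CHO), named with the suffix -al.
The numbering direction is chosen so that the aldehyde carbon is C-1 by definition.
That gives a fluoro group at C-4; an iodo group at C-10.
Prefixes are listed alphabetically: fluoro, iodo.
The name is 4-fluoro-10-iodododecanal.

4-fluoro-10-iodododecanal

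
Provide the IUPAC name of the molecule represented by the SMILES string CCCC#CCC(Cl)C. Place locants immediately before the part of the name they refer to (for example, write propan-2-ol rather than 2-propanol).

2-chlorooct-4-yne

The longest chain bearing the multiple bond is 8 carbons long (octane).
There is one C≡C triple bond, indicated by the ending -yne.
Number the chain so that the substituent locant set {2} is lower than {7} at the first point of difference.
With this numbering: the triple bond between C-4 and C-5; a chloro group at C-2.
Assembling the pieces gives 2-chlorooct-4-yne.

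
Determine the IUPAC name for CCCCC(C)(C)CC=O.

The longest carbon chain that includes the –CHO group has 7 carbons, so the parent hydride is heptane.
An aldehyde (terminal –CHO) is the principal characteristic group, giving the suffix -al.
Choose the numbering such that the aldehyde carbon is C-1 by definition.
With this numbering: two methyl groups at C-3.
Assembling the pieces gives 3,3-dimethylheptanal.

3,3-dimethylheptanal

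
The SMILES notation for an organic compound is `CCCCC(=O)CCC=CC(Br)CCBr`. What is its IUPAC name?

The longest chain bearing the carbonyl and the multiple bond is 12 carbons long (dodecane).
The principal characteristic group is a ketone (C=O on an internal carbon), named with the suffix -one.
A C=C double bond in the chain gives the infix -ene-.
Choose the numbering such that numbering from this end puts the carbonyl group at C-5 rather than C-8.
That gives the carbonyl at C-5; the double bond between C-8 and C-9; bromo groups at C-10 and C-12.
The name is 10,12-dibromododec-8-en-5-one.

10,12-dibromododec-8-en-5-one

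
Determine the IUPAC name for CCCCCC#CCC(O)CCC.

Counting along the main chain through the –OH group and the multiple bond gives 12 carbons: the parent is dodecane.
The highest-priority functional group is an alcohol (–OH), so the name ends in -ol.
A C≡C triple bond in the chain gives the infix -yne-.
Number the chain so that numbering from this end puts the hydroxyl group at C-4 rather than C-9.
That gives the hydroxyl at C-4; the triple bond between C-6 and C-7.
The name is dodec-6-yn-4-ol.

dodec-6-yn-4-ol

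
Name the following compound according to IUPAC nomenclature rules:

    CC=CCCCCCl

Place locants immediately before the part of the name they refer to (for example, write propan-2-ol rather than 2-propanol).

The longest chain bearing the multiple bond is 7 carbons long (heptane).
A C=C double bond in the chain gives the infix -ene-.
The numbering direction is chosen so that numbering from this end puts the double bond at C-2 rather than C-5.
This places the double bond between C-2 and C-3; a chloro group at C-7.
Putting it together: 7-chlorohept-2-ene.

7-chlorohept-2-ene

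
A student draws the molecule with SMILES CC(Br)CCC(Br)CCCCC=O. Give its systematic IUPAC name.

6,9-dibromodecanal

The longest chain bearing the –CHO group is 10 carbons long (decane).
The highest-priority functional group is an aldehyde (terminal –CHO), so the name ends in -al.
Choose the numbering such that the aldehyde carbon is C-1 by definition.
With this numbering: bromo groups at C-6 and C-9.
Assembling the pieces gives 6,9-dibromodecanal.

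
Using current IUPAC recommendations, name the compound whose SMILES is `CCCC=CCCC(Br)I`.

The longest chain bearing the multiple bond is 8 carbons long (octane).
A C=C double bond in the chain gives the infix -ene-.
Number the chain so that the substituent locant set {1,1} is lower than {8,8} at the first point of difference.
With this numbering: the double bond between C-4 and C-5; a bromo group at C-1; an iodo group at C-1.
The substituents are ordered alphabetically, ignoring any di-/tri- multipliers.
Assembling the pieces gives 1-bromo-1-iodooct-4-ene.

1-bromo-1-iodooct-4-ene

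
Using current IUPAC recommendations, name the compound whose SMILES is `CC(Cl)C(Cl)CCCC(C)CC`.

The longest carbon chain is 9 atoms: the parent is nonane.
Choose the numbering such that the substituent locant set {2,3,7} is lower than {3,7,8} at the first point of difference.
That gives chloro groups at C-2 and C-3; a methyl group at C-7.
The substituents are ordered alphabetically, ignoring any di-/tri- multipliers.
The name is 2,3-dichloro-7-methylnonane.

2,3-dichloro-7-methylnonane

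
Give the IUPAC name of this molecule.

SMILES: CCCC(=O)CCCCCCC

The longest carbon chain that includes the carbonyl has 11 carbons, so the parent hydride is undecane.
The principal characteristic group is a ketone (C=O on an internal carbon), named with the suffix -one.
Choose the numbering such that numbering from this end puts the carbonyl group at C-4 rather than C-8.
This places the carbonyl at C-4.
Putting it together: undecan-4-one.

undecan-4-one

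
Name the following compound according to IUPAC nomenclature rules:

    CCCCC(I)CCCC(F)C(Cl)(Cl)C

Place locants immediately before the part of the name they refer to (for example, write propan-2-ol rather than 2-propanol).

The parent chain contains 11 carbons (undecane).
Choose the numbering such that the substituent locant set {2,2,3,7} is lower than {5,9,10,10} at the first point of difference.
With this numbering: two chloro groups at C-2; a fluoro group at C-3; an iodo group at C-7.
Substituent prefixes are cited in alphabetical order (multiplying prefixes like di-/tri- are ignored for ordering).
Assembling the pieces gives 2,2-dichloro-3-fluoro-7-iodoundecane.

2,2-dichloro-3-fluoro-7-iodoundecane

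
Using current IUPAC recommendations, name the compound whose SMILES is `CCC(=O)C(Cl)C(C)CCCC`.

4-chloro-5-methylnonan-3-one

Counting along the main chain through the carbonyl gives 9 carbons: the parent is nonane.
The highest-priority functional group is a ketone (C=O on an internal carbon), so the name ends in -one.
Number the chain so that numbering from this end puts the carbonyl group at C-3 rather than C-7.
With this numbering: the carbonyl at C-3; a chloro group at C-4; a methyl group at C-5.
Prefixes are listed alphabetically: chloro, methyl.
Assembling the pieces gives 4-chloro-5-methylnonan-3-one.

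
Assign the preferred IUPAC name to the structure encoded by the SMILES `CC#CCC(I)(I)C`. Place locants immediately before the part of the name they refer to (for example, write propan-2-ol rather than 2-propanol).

Counting along the main chain through the multiple bond gives 6 carbons: the parent is hexane.
There is one C≡C triple bond, indicated by the ending -yne.
The numbering direction is chosen so that numbering from this end puts the triple bond at C-2 rather than C-4.
That gives the triple bond between C-2 and C-3; two iodo groups at C-5.
Putting it together: 5,5-diiodohex-2-yne.

5,5-diiodohex-2-yne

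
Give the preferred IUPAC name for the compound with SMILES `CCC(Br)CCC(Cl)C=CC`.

Counting along the main chain through the multiple bond gives 9 carbons: the parent is nonane.
There is one C=C double bond, indicated by the ending -ene.
Choose the numbering such that numbering from this end puts the double bond at C-2 rather than C-7.
That gives the double bond between C-2 and C-3; a bromo group at C-7; a chloro group at C-4.
Prefixes are listed alphabetically: bromo, chloro.
Putting it together: 7-bromo-4-chloronon-2-ene.

7-bromo-4-chloronon-2-ene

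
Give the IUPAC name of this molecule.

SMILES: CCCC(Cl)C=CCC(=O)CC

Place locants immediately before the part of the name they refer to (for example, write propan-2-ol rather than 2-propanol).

7-chlorodec-5-en-3-one

Counting along the main chain through the carbonyl and the multiple bond gives 10 carbons: the parent is decane.
A ketone (C=O on an internal carbon) is the principal characteristic group, giving the suffix -one.
A C=C double bond in the chain gives the infix -ene-.
Choose the numbering such that numbering from this end puts the carbonyl group at C-3 rather than C-8.
With this numbering: the carbonyl at C-3; the double bond between C-5 and C-6; a chloro group at C-7.
Putting it together: 7-chlorodec-5-en-3-one.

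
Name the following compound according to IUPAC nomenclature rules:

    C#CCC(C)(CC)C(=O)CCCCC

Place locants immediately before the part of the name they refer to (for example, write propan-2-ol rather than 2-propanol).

The longest carbon chain that includes the carbonyl and the multiple bond has 10 carbons, so the parent hydride is decane.
The highest-priority functional group is a ketone (C=O on an internal carbon), so the name ends in -one.
A C≡C triple bond in the chain gives the infix -yne-.
Choose the numbering such that numbering from this end puts the carbonyl group at C-5 rather than C-6.
That gives the carbonyl at C-5; the triple bond between C-1 and C-2; an ethyl group at C-4; a methyl group at C-4.
The substituents are ordered alphabetically, ignoring any di-/tri- multipliers.
Putting it together: 4-ethyl-4-methyldec-1-yn-5-one.

4-ethyl-4-methyldec-1-yn-5-one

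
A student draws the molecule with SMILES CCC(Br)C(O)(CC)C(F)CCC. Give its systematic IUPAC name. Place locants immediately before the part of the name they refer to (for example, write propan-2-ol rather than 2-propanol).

3-bromo-4-ethyl-5-fluorooctan-4-ol

The longest chain bearing the –OH group is 8 carbons long (octane).
The highest-priority functional group is an alcohol (–OH), so the name ends in -ol.
Choose the numbering such that numbering from this end puts the hydroxyl group at C-4 rather than C-5.
With this numbering: the hydroxyl at C-4; a bromo group at C-3; an ethyl group at C-4; a fluoro group at C-5.
The substituents are ordered alphabetically, ignoring any di-/tri- multipliers.
Assembling the pieces gives 3-bromo-4-ethyl-5-fluorooctan-4-ol.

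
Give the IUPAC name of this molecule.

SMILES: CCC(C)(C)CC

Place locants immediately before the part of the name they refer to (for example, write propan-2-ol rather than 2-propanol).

The longest carbon chain is 5 atoms: the parent is pentane.
Both numbering directions give the same locant set; either may be used.
This places two methyl groups at C-3.
The name is 3,3-dimethylpentane.

3,3-dimethylpentane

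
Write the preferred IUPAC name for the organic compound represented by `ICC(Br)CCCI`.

The longest continuous carbon chain has 5 atoms, so the parent hydride is pentane.
Number the chain so that the substituent locant set {1,2,5} is lower than {1,4,5} at the first point of difference.
This places a bromo group at C-2; iodo groups at C-1 and C-5.
Substituent prefixes are cited in alphabetical order (multiplying prefixes like di-/tri- are ignored for ordering).
The name is 2-bromo-1,5-diiodopentane.

2-bromo-1,5-diiodopentane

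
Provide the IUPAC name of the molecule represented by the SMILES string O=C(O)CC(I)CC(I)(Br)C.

The longest carbon chain that includes the –COOH group has 6 carbons, so the parent hydride is hexane.
The highest-priority functional group is a carboxylic acid (terminal –COOH), so the name ends in -oic acid.
Number the chain so that the carboxylic acid carbon is C-1 by definition.
This places a bromo group at C-5; iodo groups at C-3 and C-5.
Prefixes are listed alphabetically: bromo, iodo.
Putting it together: 5-bromo-3,5-diiodohexanoic acid.

5-bromo-3,5-diiodohexanoic acid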